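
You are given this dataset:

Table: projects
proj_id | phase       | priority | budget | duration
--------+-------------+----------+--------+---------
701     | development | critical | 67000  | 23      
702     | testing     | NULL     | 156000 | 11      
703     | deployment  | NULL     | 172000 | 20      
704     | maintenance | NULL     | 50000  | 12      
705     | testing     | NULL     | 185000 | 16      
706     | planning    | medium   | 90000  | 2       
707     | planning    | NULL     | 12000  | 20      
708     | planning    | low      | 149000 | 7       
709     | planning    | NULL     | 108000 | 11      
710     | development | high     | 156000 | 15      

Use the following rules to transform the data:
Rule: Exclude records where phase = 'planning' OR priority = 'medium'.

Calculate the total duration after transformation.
97

Step 1: Find records where phase = 'planning' OR priority = 'medium'
Step 2: 4 records match, summing to 40
Step 3: Original sum: 137
Step 4: Remaining sum = 137 - 40 = 97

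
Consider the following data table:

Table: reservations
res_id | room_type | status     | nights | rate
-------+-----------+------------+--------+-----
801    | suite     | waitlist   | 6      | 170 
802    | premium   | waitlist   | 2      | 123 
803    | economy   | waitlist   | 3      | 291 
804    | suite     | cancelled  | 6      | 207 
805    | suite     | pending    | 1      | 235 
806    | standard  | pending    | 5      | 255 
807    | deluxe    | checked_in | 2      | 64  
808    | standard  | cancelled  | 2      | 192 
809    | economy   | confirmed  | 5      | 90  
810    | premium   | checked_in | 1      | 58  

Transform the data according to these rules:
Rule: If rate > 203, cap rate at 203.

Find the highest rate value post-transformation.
203

Step 1: Original maximum rate = 291
Step 2: Apply cap at 203
Step 3: 4 records had rate > 203 and were capped
Step 4: Maximum after transformation = 203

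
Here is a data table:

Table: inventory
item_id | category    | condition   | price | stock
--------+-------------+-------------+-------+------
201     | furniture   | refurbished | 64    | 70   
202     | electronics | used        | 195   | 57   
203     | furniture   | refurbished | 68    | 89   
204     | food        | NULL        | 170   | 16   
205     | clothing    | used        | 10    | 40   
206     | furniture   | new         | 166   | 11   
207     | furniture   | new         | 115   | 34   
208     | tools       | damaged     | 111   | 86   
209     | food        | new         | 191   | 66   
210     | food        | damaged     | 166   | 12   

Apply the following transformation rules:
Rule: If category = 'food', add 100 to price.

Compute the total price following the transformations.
1556

Step 1: Count records where category = 'food': 3
Step 2: Total bonus added: 3 × 100 = 300
Step 3: Original sum of price: 1256
Step 4: Final sum = 1256 + 300 = 1556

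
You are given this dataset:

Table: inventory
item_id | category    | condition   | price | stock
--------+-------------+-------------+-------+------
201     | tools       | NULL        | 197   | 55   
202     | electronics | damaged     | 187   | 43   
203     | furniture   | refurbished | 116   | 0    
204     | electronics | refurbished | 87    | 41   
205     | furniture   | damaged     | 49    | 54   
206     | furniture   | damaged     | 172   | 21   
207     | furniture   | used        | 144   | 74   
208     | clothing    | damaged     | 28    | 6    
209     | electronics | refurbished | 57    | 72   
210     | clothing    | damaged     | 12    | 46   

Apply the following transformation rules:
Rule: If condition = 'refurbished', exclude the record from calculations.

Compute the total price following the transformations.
789

Step 1: Identify records where condition = 'refurbished'
Step 2: The excluded records sum to 260
Step 3: Original total price = 1049
Step 4: Remaining total = 1049 - 260 = 789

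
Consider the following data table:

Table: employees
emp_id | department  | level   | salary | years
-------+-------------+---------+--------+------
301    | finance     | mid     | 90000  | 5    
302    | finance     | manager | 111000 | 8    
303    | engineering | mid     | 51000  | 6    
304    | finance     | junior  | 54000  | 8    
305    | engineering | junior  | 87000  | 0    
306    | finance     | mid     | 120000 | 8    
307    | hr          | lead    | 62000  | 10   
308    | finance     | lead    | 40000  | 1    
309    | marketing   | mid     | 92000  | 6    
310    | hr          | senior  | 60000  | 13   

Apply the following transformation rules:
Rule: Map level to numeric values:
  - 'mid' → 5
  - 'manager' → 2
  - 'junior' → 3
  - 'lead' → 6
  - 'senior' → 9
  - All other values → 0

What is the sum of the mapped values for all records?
49

Step 1: Apply mapping to each record
Step 2: Count by status:
  'mid': 4 records × 5 = 20
  'manager': 1 records × 2 = 2
  'junior': 2 records × 3 = 6
  'lead': 2 records × 6 = 12
  'senior': 1 records × 9 = 9
Step 3: Sum all mapped values = 49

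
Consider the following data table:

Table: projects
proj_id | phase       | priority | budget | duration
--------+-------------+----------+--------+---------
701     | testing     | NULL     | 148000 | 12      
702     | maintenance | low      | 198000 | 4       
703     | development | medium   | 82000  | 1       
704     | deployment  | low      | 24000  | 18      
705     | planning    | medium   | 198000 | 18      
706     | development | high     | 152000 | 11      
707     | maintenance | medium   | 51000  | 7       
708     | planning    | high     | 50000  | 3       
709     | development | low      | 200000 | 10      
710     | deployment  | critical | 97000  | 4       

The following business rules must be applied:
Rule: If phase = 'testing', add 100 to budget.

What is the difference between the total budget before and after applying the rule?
100

Step 1: Original sum of budget = 1200000
Step 2: 1 records have phase = 'testing'
Step 3: Each affected record changes by 100
Step 4: Total change = 1 × 100 = 100
Step 5: New sum = 1200000 + 100 = 1200100
Step 6: Difference = |1200100 - 1200000| = 100
        (Sum increased by 100)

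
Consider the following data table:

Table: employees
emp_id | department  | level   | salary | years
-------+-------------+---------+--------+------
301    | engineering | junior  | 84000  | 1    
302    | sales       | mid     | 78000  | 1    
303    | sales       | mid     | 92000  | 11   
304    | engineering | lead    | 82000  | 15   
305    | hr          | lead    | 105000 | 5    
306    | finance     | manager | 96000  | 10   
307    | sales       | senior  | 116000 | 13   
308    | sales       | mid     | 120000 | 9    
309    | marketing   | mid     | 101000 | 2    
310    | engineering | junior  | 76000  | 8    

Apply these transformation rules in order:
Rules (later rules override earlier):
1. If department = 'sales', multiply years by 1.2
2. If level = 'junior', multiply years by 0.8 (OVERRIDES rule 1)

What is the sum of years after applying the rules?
80.0

Step 1: Rule 2 takes priority for records with level = 'junior'
  - 2 records: 9 × 0.8 = 7.2
Step 2: Rule 1 applies to remaining records with department = 'sales'
  - 4 records: 34 × 1.2 = 40.8
Step 3: Other records unchanged: 32
Step 4: Final sum = 7.2 + 40.8 + 32 = 80.0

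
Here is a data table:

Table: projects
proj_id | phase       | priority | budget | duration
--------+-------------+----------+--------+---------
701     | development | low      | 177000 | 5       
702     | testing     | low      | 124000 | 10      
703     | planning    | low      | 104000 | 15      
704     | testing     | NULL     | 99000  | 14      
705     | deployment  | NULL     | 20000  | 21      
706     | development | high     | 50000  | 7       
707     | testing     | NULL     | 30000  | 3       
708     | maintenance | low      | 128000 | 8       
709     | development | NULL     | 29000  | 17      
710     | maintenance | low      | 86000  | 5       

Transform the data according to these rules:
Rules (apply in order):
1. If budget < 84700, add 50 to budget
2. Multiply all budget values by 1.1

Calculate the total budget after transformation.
931920.0

Step 1: Apply Rule 1 - Add 50 to records with budget < 84700
  - 4 records affected: 129000 + (4 × 50) = 129200
  - Unaffected records: 718000
  - Sum after Rule 1: 847200
Step 2: Apply Rule 2 - Multiply all by 1.1
  - 847200 × 1.1 = 931920.0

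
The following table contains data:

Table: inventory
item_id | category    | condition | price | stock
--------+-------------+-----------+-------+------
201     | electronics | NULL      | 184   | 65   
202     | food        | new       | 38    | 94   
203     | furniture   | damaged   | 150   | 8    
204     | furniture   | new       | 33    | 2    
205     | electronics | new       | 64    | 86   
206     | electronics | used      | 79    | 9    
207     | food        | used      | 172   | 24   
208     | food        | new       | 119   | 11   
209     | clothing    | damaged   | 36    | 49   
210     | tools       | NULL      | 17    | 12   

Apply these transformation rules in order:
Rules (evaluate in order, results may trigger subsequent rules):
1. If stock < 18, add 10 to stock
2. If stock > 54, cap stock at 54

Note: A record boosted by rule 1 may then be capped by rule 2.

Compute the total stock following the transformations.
327

Step 1: Apply rule 1 to records with stock < 18
  - 5 records get bonus of 10
  - Of these, 0 records then exceed 54 and get capped
Step 2: Apply rule 2 to records with stock > 54
  - 3 records (original) are capped
Step 3: Calculate final sum = 327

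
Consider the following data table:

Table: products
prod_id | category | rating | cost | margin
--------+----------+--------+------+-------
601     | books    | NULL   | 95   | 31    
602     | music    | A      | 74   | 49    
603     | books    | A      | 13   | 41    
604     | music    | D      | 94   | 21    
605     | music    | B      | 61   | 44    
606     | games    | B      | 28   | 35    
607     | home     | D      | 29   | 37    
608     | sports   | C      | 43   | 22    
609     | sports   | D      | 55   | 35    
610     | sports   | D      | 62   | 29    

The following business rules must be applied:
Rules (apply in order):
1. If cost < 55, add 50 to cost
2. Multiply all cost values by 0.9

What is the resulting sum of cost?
678.6

Step 1: Apply Rule 1 - Add 50 to records with cost < 55
  - 4 records affected: 113 + (4 × 50) = 313
  - Unaffected records: 441
  - Sum after Rule 1: 754
Step 2: Apply Rule 2 - Multiply all by 0.9
  - 754 × 0.9 = 678.6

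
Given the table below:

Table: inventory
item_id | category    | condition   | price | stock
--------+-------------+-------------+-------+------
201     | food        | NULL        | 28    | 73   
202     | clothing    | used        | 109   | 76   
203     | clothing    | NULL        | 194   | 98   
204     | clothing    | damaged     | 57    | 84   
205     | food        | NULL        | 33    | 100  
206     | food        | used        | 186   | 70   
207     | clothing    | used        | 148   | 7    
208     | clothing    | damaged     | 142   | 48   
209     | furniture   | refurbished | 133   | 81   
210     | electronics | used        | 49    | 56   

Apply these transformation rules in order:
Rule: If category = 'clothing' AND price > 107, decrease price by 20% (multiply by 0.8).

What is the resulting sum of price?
960.4

Step 1: Find records where category = 'clothing' AND price > 107
Step 2: 4 records match, summing to 593
Step 3: After multiplier: 593 × 0.8 = 474.4
Step 4: Unaffected records sum: 486
Step 5: Final sum = 474.4 + 486 = 960.4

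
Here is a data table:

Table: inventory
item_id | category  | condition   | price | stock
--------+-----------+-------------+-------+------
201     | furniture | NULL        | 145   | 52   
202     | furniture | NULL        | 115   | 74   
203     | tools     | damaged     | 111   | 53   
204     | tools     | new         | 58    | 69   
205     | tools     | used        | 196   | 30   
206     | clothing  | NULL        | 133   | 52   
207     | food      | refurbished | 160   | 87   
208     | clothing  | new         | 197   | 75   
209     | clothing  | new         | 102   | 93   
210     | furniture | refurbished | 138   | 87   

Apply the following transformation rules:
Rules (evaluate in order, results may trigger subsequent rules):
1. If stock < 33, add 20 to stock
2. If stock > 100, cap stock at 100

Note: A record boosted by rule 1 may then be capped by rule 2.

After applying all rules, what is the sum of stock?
692

Step 1: Apply rule 1 to records with stock < 33
  - 1 records get bonus of 20
  - Of these, 0 records then exceed 100 and get capped
Step 2: Apply rule 2 to records with stock > 100
  - 0 records (original) are capped
Step 3: Calculate final sum = 692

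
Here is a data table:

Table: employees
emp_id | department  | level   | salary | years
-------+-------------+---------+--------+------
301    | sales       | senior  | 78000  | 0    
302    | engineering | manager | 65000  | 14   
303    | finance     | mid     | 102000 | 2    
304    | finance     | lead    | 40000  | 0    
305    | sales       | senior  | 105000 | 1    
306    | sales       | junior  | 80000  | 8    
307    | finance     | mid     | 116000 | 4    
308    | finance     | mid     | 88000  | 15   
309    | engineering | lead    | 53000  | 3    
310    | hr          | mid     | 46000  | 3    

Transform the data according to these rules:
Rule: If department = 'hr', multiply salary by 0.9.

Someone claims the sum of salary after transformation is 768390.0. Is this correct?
No, the correct result is 768400.0.

Step 1: Calculate the correct sum after transformation
Step 2: Apply multiplier 0.9 to records where department = 'hr'
Step 3: Correct result = 768400.0
Step 4: Claimed result = 768390.0
Step 5: 768400.0 ≠ 768390.0
Conclusion: The claimed result is incorrect. The correct answer is 768400.0.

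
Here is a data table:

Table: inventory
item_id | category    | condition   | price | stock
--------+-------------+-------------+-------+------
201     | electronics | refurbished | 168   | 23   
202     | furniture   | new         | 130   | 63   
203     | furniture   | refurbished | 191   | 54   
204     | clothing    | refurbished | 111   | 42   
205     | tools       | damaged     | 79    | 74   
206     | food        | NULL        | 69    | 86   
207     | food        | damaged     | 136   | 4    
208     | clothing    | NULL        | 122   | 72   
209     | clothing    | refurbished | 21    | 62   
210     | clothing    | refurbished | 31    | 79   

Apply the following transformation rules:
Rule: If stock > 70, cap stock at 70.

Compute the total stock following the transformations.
528

Step 1: 4 records have stock > 70
Step 2: These records originally summed to 311
Step 3: After capping: 4 × 70 = 280
Step 4: Unaffected records sum: 248
Step 5: Final sum = 280 + 248 = 528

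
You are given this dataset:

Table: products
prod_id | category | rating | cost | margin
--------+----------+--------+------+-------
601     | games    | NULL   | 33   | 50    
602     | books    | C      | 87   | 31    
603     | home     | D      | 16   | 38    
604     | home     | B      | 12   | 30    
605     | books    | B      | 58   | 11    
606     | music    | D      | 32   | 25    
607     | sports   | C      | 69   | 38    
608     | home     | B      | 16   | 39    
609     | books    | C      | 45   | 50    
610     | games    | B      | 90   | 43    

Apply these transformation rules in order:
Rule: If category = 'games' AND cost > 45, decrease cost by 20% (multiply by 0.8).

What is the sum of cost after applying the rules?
440.0

Step 1: Find records where category = 'games' AND cost > 45
Step 2: 1 records match, summing to 90
Step 3: After multiplier: 90 × 0.8 = 72.0
Step 4: Unaffected records sum: 368
Step 5: Final sum = 72.0 + 368 = 440.0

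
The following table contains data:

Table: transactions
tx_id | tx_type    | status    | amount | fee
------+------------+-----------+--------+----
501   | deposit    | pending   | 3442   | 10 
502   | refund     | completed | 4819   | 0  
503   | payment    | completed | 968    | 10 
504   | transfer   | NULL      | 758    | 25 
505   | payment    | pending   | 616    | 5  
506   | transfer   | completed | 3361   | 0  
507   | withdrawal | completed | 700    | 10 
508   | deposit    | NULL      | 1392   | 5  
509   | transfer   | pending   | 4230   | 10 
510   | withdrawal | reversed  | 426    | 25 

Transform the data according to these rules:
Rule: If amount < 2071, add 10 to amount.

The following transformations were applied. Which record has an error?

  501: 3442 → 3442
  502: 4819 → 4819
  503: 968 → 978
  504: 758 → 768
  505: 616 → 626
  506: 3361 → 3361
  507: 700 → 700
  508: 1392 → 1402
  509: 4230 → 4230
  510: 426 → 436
Record 507 has an error. The correct transformed value should be 710, not 700.

Step 1: Check each record against the rule
Step 2: Record 507 has amount = 700
Step 3: Since 700 < 2071, the bonus should have been applied
Step 4: Correct value = 710, but claimed value = 700
Conclusion: Record 507 has the error.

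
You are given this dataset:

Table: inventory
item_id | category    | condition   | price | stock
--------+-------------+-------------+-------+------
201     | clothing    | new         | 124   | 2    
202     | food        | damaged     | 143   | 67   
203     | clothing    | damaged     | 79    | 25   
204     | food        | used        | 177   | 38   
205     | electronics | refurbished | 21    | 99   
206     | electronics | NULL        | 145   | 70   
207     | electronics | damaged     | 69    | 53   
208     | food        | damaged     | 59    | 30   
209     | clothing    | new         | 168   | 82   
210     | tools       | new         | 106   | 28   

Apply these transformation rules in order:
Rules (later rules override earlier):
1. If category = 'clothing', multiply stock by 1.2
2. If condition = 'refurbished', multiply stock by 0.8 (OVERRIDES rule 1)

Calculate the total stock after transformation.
496.0

Step 1: Rule 2 takes priority for records with condition = 'refurbished'
  - 1 records: 99 × 0.8 = 79.2
Step 2: Rule 1 applies to remaining records with category = 'clothing'
  - 3 records: 109 × 1.2 = 130.8
Step 3: Other records unchanged: 286
Step 4: Final sum = 79.2 + 130.8 + 286 = 496.0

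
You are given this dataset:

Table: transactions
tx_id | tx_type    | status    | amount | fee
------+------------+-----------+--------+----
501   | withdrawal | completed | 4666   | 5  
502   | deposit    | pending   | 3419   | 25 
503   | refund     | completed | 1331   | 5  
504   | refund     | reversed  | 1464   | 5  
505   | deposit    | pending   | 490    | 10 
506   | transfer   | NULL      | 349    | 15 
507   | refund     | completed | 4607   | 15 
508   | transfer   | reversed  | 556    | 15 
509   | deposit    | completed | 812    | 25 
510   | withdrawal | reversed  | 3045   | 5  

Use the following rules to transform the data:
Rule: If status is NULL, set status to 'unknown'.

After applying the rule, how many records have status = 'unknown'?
1

Step 1: Count records where status IS NULL
Step 2: Found 1 records with NULL status
Step 3: These records will have status set to 'unknown'
Step 4: Records already having status = 'unknown': 0
Step 5: Answer: 1 + 0 = 1 records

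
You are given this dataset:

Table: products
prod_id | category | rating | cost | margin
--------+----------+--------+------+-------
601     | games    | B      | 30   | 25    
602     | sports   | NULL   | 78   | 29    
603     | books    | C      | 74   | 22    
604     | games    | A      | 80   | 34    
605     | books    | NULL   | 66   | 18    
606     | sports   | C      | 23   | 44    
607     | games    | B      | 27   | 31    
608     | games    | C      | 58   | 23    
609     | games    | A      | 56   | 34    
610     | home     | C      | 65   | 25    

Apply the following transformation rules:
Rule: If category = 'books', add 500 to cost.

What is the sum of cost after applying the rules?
1557

Step 1: Count records where category = 'books': 2
Step 2: Total bonus added: 2 × 500 = 1000
Step 3: Original sum of cost: 557
Step 4: Final sum = 557 + 1000 = 1557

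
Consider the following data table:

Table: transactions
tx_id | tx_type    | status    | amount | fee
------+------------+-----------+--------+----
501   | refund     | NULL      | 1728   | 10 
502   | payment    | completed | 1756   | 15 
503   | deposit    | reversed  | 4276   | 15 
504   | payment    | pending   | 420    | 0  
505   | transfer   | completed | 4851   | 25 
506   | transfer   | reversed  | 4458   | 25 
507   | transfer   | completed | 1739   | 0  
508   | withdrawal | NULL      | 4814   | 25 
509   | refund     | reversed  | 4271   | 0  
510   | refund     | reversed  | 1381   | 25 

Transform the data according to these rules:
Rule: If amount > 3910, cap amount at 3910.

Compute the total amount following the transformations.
26574

Step 1: 5 records have amount > 3910
Step 2: These records originally summed to 22670
Step 3: After capping: 5 × 3910 = 19550
Step 4: Unaffected records sum: 7024
Step 5: Final sum = 19550 + 7024 = 26574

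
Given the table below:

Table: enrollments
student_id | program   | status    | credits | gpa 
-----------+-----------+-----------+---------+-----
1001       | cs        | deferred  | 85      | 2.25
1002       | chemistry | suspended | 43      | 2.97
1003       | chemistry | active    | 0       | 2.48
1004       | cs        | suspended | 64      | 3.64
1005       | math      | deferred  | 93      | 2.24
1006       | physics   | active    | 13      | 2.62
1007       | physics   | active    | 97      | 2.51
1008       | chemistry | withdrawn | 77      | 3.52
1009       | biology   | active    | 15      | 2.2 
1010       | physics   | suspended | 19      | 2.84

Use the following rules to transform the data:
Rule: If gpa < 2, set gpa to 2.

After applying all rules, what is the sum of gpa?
27.27

Step 1: 0 records have gpa < 2
Step 2: These records originally summed to 0
Step 3: After setting to minimum: 0 × 2 = 0
Step 4: Unaffected records sum: 27.27
Step 5: Final sum = 0 + 27.27 = 27.27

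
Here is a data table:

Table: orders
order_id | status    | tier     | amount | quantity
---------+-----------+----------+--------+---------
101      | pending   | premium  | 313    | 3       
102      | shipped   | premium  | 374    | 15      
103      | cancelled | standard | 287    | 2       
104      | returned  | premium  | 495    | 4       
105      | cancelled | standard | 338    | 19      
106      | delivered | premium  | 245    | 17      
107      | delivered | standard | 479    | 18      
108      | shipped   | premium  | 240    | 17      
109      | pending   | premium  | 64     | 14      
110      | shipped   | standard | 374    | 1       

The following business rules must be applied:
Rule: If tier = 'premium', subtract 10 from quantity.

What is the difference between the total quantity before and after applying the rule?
60

Step 1: Original sum of quantity = 110
Step 2: 6 records have tier = 'premium'
Step 3: Each affected record changes by -10
Step 4: Total change = 6 × -10 = -60
Step 5: New sum = 110 + -60 = 50
Step 6: Difference = |50 - 110| = 60
        (Sum decreased by 60)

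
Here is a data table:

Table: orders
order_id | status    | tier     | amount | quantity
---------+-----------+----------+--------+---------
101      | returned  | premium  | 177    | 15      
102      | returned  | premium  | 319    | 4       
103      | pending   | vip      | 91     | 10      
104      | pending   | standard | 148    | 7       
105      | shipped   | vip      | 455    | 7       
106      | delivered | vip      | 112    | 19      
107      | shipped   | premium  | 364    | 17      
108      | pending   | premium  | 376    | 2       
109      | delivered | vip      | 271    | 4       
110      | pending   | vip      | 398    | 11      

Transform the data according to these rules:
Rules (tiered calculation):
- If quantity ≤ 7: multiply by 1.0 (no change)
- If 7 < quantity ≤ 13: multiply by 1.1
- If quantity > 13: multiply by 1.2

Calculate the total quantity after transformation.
108.3

Step 1: Tier 1 (quantity ≤ 7): 5 records, sum = 24 × 1.0 = 24.0
Step 2: Tier 2 (7 < quantity ≤ 13): 2 records, sum = 21 × 1.1 = 23.1
Step 3: Tier 3 (quantity > 13): 3 records, sum = 51 × 1.2 = 61.2
Step 4: Final sum = 24.0 + 23.1 + 61.2 = 108.3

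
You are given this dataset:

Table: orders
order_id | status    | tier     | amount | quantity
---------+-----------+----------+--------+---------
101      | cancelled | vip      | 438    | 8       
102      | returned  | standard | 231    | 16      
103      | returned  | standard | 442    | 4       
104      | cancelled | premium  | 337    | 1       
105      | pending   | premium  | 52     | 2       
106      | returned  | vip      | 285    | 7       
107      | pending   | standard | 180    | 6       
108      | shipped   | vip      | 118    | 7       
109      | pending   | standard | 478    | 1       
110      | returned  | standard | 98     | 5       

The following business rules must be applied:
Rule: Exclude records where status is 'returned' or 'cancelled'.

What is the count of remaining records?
4

Step 1: Count records to exclude
  - 4 (returned) + 2 (cancelled) = 6 records
Step 2: Total records: 10
Step 3: Remaining = 10 - 6 = 4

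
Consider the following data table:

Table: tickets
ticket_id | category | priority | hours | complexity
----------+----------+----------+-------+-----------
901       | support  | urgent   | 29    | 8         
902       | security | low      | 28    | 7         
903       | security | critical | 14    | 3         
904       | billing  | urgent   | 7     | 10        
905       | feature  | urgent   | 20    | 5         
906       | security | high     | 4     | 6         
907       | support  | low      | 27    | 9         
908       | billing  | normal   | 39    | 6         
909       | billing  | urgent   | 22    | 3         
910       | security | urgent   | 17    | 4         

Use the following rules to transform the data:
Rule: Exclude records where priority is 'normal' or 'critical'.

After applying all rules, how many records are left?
8

Step 1: Count records to exclude
  - 1 (normal) + 1 (critical) = 2 records
Step 2: Total records: 10
Step 3: Remaining = 10 - 2 = 8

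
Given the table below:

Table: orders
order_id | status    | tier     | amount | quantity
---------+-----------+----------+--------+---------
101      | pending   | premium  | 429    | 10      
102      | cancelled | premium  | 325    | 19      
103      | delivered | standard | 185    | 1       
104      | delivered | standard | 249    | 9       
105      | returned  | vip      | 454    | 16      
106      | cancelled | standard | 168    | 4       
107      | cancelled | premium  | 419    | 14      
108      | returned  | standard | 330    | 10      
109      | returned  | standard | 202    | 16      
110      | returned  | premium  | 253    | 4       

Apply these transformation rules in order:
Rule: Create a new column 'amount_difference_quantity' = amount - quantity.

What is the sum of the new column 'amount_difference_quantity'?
2911

Step 1: For each record, compute amount - quantity
Example calculations:
  429 - 10 = 419
  325 - 19 = 306
  185 - 1 = 184
  ...
Step 2: Sum all derived values
Step 3: Total = 2911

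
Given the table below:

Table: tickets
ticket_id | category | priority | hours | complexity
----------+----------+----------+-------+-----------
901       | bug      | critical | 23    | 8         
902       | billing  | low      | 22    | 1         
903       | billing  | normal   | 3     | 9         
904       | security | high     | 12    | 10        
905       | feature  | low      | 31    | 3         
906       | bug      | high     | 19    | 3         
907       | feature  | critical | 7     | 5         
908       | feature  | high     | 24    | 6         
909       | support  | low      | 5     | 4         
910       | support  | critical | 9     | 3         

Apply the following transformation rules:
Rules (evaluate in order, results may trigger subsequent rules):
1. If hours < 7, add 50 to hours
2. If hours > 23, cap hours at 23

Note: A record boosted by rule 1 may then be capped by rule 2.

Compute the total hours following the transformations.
184

Step 1: Apply rule 1 to records with hours < 7
  - 2 records get bonus of 50
  - Of these, 2 records then exceed 23 and get capped
Step 2: Apply rule 2 to records with hours > 23
  - 2 records (original) are capped
Step 3: Calculate final sum = 184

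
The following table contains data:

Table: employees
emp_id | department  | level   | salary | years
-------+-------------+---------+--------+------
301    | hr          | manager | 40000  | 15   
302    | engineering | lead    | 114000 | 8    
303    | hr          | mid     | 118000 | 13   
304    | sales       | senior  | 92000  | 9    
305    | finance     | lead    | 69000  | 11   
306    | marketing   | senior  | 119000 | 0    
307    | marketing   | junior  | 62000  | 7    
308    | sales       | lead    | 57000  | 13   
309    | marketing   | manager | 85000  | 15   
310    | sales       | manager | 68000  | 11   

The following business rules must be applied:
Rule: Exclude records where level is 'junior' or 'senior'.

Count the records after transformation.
7

Step 1: Count records to exclude
  - 1 (junior) + 2 (senior) = 3 records
Step 2: Total records: 10
Step 3: Remaining = 10 - 3 = 7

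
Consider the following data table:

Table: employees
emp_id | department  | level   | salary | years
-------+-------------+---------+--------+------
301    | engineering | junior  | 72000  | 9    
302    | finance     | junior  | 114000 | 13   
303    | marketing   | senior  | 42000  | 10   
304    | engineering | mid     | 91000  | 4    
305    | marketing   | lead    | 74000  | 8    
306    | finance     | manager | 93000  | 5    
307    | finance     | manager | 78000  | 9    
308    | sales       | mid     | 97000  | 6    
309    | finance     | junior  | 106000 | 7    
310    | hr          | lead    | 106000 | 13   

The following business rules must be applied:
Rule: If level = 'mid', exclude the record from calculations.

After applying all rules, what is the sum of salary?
685000

Step 1: Identify records where level = 'mid'
Step 2: The excluded records sum to 188000
Step 3: Original total salary = 873000
Step 4: Remaining total = 873000 - 188000 = 685000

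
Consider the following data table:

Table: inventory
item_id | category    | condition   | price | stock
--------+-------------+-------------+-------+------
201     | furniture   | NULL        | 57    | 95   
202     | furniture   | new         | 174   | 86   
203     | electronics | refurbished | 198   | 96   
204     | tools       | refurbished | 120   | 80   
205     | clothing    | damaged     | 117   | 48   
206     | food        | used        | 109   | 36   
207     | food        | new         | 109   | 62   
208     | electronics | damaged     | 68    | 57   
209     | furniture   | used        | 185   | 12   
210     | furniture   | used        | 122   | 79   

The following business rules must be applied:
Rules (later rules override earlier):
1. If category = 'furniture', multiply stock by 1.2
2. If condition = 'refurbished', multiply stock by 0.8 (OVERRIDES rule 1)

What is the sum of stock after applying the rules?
670.2

Step 1: Rule 2 takes priority for records with condition = 'refurbished'
  - 2 records: 176 × 0.8 = 140.8
Step 2: Rule 1 applies to remaining records with category = 'furniture'
  - 4 records: 272 × 1.2 = 326.4
Step 3: Other records unchanged: 203
Step 4: Final sum = 140.8 + 326.4 + 203 = 670.2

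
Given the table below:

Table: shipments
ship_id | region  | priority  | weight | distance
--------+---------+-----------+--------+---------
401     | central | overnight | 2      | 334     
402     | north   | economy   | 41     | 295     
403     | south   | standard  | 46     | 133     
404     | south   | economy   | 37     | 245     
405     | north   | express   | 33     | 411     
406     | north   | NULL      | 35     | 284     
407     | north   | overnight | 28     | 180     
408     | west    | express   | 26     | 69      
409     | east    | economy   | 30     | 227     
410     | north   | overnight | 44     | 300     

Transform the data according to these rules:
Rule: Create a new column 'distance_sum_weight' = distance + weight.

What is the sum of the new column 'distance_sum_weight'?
2800

Step 1: For each record, compute distance + weight
Example calculations:
  334 + 2 = 336
  295 + 41 = 336
  133 + 46 = 179
  ...
Step 2: Sum all derived values
Step 3: Total = 2800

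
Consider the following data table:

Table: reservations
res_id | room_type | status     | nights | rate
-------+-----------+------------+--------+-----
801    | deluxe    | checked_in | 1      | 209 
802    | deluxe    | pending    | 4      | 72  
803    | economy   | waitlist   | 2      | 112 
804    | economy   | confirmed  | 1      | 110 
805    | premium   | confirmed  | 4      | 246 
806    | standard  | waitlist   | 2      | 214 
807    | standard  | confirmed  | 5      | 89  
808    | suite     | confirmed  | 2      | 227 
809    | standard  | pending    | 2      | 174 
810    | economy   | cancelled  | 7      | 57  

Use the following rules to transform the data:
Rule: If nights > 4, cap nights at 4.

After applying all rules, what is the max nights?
4

Step 1: Original maximum nights = 7
Step 2: Apply cap at 4
Step 3: 2 records had nights > 4 and were capped
Step 4: Maximum after transformation = 4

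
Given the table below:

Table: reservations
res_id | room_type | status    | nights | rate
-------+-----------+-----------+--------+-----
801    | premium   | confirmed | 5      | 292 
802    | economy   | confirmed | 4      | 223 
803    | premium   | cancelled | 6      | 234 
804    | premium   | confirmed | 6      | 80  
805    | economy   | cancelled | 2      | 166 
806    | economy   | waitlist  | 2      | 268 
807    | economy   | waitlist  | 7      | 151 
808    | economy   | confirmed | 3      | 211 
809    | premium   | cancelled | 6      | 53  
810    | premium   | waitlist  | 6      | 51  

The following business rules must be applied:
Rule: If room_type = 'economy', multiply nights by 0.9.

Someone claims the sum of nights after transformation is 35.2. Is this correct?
No, the correct result is 45.2.

Step 1: Calculate the correct sum after transformation
Step 2: Apply multiplier 0.9 to records where room_type = 'economy'
Step 3: Correct result = 45.2
Step 4: Claimed result = 35.2
Step 5: 45.2 ≠ 35.2
Conclusion: The claimed result is incorrect. The correct answer is 45.2.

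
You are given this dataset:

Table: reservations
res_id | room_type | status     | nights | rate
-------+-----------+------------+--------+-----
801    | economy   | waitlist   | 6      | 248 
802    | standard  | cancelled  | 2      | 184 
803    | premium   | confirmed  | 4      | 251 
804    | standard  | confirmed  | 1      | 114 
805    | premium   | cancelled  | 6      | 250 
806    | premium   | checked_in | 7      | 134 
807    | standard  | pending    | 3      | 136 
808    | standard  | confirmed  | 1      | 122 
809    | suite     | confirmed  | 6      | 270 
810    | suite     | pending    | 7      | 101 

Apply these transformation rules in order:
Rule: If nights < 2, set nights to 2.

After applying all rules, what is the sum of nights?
45

Step 1: 2 records have nights < 2
Step 2: These records originally summed to 2
Step 3: After setting to minimum: 2 × 2 = 4
Step 4: Unaffected records sum: 41
Step 5: Final sum = 4 + 41 = 45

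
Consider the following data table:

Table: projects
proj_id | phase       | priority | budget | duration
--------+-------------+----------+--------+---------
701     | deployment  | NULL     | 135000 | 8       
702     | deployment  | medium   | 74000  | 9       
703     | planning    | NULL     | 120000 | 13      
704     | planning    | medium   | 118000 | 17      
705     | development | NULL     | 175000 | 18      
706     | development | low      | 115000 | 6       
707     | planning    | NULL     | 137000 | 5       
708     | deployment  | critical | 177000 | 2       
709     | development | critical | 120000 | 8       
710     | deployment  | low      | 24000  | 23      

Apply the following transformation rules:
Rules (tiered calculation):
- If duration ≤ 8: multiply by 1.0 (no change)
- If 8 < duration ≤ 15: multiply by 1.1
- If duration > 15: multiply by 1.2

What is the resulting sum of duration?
122.8

Step 1: Tier 1 (duration ≤ 8): 5 records, sum = 29 × 1.0 = 29.0
Step 2: Tier 2 (8 < duration ≤ 15): 2 records, sum = 22 × 1.1 = 24.2
Step 3: Tier 3 (duration > 15): 3 records, sum = 58 × 1.2 = 69.6
Step 4: Final sum = 29.0 + 24.2 + 69.6 = 122.8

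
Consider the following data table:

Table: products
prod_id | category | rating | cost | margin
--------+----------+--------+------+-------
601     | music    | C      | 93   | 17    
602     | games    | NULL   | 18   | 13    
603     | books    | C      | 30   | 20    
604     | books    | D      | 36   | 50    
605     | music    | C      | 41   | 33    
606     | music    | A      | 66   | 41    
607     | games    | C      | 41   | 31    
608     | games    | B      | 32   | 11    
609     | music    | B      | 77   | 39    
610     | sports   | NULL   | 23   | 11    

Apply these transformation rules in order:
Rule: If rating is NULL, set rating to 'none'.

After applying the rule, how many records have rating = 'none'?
2

Step 1: Count records where rating IS NULL
Step 2: Found 2 records with NULL rating
Step 3: These records will have rating set to 'none'
Step 4: Records already having rating = 'none': 0
Step 5: Answer: 2 + 0 = 2 records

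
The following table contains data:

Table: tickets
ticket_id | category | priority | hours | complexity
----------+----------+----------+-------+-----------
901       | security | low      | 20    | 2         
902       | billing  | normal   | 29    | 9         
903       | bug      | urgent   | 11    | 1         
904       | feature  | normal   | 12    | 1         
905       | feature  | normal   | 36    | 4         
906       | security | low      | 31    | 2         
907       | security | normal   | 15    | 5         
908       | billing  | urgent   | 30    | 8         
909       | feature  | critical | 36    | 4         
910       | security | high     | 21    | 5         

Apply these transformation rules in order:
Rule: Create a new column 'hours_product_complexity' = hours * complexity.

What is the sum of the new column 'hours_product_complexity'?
1094

Step 1: For each record, compute hours * complexity
Example calculations:
  20 * 2 = 40
  29 * 9 = 261
  11 * 1 = 11
  ...
Step 2: Sum all derived values
Step 3: Total = 1094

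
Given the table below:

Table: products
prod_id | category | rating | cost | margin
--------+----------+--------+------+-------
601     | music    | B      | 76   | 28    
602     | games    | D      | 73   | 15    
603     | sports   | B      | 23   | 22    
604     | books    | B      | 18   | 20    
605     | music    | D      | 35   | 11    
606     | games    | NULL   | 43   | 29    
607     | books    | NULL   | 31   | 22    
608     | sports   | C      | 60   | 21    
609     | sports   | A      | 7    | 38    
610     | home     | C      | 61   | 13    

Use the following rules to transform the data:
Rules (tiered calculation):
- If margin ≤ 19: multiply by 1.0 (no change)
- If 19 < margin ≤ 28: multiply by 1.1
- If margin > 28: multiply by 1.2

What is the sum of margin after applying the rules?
243.7

Step 1: Tier 1 (margin ≤ 19): 3 records, sum = 39 × 1.0 = 39.0
Step 2: Tier 2 (19 < margin ≤ 28): 5 records, sum = 113 × 1.1 = 124.3
Step 3: Tier 3 (margin > 28): 2 records, sum = 67 × 1.2 = 80.4
Step 4: Final sum = 39.0 + 124.3 + 80.4 = 243.7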